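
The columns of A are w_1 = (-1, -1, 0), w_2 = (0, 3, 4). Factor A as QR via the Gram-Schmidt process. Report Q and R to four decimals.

Q = [[-0.7071, -0.3313], [-0.7071, 0.3313], [0.0000, 0.8835]], R = [[1.4142, -2.1213], [0.0000, 4.5277]]

e_1 = w_1/‖w_1‖ = (-1, -1, 0)/1.4142 = (-0.7071, -0.7071, 0.0000).
r_{12} = e_1·w_2 = -2.1213.
u_2 = w_2 + 2.1213·e_1 = (-1.5000, 1.5000, 4.0000).
‖u_2‖ = 4.5277, so e_2 = (-0.3313, 0.3313, 0.8835).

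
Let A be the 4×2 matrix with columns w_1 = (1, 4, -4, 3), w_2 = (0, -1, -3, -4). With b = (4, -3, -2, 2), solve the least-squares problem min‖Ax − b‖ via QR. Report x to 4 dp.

w_1 = (1, 4, -4, 3); ‖w_1‖ = 6.4807, so e_1 = (0.1543, 0.6172, -0.6172, 0.4629).
e_1·w_2 = 0.1543·0 + 0.6172·(-1) + (-0.6172)·(-3) + 0.4629·(-4) = -0.6172.
u_2 = w_2 + 0.6172·e_1 = (0.0952, -0.6190, -3.3810, -3.7143).
‖u_2‖ = 5.0615, so e_2 = (0.0188, -0.1223, -0.6680, -0.7338).
Qᵀb = (0.9258, 0.3105).
Back-substitute: x_2 = 0.3105/5.0615 = 0.0613.
x_1 = (0.9258 + 0.6172·0.0613)/6.4807 = 0.1487.

x = (0.1487, 0.0613)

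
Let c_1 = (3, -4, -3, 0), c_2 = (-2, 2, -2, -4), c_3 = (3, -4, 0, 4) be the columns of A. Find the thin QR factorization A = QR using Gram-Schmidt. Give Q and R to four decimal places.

c_1 = (3, -4, -3, 0); ‖c_1‖ = 5.8310, so q_1 = (0.5145, -0.6860, -0.5145, 0.0000).
q_1·c_2 = 0.5145·(-2) + (-0.6860)·2 + (-0.5145)·(-2) + 0.0000·(-4) = -1.3720.
u_2 = c_2 + 1.3720·q_1 = (-1.2941, 1.0588, -2.7059, -4.0000).
‖u_2‖ = 5.1105, so q_2 = (-0.2532, 0.2072, -0.5295, -0.7827).
q_1·c_3 = 0.5145·3 + (-0.6860)·(-4) + (-0.5145)·0 + 0.0000·4 = 4.2875; q_2·c_3 = (-0.2532)·3 + 0.2072·(-4) + (-0.5295)·0 + (-0.7827)·4 = -4.7192.
u_3 = c_3 − 4.2875·q_1 + 4.7192·q_2 = (-0.4009, -0.0811, -0.2928, 0.3063).
‖u_3‖ = 0.5889, so q_3 = (-0.6807, -0.1377, -0.4972, 0.5201).

Q = [[0.5145, -0.2532, -0.6807], [-0.6860, 0.2072, -0.1377], [-0.5145, -0.5295, -0.4972], [0.0000, -0.7827, 0.5201]], R = [[5.8310, -1.3720, 4.2875], [0.0000, 5.1105, -4.7192], [0.0000, 0.0000, 0.5889]]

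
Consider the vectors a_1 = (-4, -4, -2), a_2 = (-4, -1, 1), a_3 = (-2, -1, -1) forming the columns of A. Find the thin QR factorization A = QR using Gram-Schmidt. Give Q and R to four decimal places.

Q = [[-0.6667, -0.6667, -0.3333], [-0.6667, 0.3333, 0.6667], [-0.3333, 0.6667, -0.6667]], R = [[6.0000, 3.0000, 2.3333], [0.0000, 3.0000, 0.3333], [0.0000, 0.0000, 0.6667]]

q_1 = a_1/‖a_1‖ = (-4, -4, -2)/6.0000 = (-0.6667, -0.6667, -0.3333).
r_{12} = q_1·a_2 = 3.0000.
u_2 = a_2 − 3.0000·q_1 = (-2.0000, 1.0000, 2.0000).
‖u_2‖ = 3.0000, so q_2 = (-0.6667, 0.3333, 0.6667).
r_{13} = q_1·a_3 = 2.3333; r_{23} = q_2·a_3 = 0.3333.
u_3 = a_3 − 2.3333·q_1 − 0.3333·q_2 = (-0.2222, 0.4444, -0.4444).
‖u_3‖ = 0.6667, so q_3 = (-0.3333, 0.6667, -0.6667).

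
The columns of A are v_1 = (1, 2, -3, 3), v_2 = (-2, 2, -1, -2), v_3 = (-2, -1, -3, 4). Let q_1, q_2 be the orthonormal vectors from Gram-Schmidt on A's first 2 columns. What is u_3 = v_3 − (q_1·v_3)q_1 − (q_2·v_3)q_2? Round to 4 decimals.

v_1 = (1, 2, -3, 3); ‖v_1‖ = 4.7958, so q_1 = (0.2085, 0.4170, -0.6255, 0.6255).
q_1·v_2 = 0.2085·(-2) + 0.4170·2 + (-0.6255)·(-1) + 0.6255·(-2) = -0.2085.
u_2 = v_2 + 0.2085·q_1 = (-1.9565, 2.0870, -1.1304, -1.8696).
‖u_2‖ = 3.5995, so q_2 = (-0.5436, 0.5798, -0.3141, -0.5194).
q_1·v_3 = 0.2085·(-2) + 0.4170·(-1) + (-0.6255)·(-3) + 0.6255·4 = 3.5447; q_2·v_3 = (-0.5436)·(-2) + 0.5798·(-1) + (-0.3141)·(-3) + (-0.5194)·4 = -0.6281.
u_3 = v_3 − 3.5447·q_1 + 0.6281·q_2 = (-3.0805, -2.1141, -0.9799, 1.4564).

u_3 = (-3.0805, -2.1141, -0.9799, 1.4564)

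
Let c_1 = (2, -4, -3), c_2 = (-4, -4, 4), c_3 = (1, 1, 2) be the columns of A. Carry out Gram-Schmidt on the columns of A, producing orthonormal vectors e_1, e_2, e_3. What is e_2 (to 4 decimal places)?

e_2 = (-0.5406, -0.6608, 0.5206)

e_1 = c_1/‖c_1‖ = (2, -4, -3)/5.3852 = (0.3714, -0.7428, -0.5571).
r_{12} = e_1·c_2 = -0.7428.
u_2 = c_2 + 0.7428·e_1 = (-3.7241, -4.5517, 3.5862).
‖u_2‖ = 6.8883, so e_2 = (-0.5406, -0.6608, 0.5206).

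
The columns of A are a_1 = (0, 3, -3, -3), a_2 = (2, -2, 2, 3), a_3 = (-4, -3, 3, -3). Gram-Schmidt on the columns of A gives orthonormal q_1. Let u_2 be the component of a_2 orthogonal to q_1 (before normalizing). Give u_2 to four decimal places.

a_1 = (0, 3, -3, -3); ‖a_1‖ = 5.1962, so q_1 = (0.0000, 0.5774, -0.5774, -0.5774).
q_1·a_2 = 0.0000·2 + 0.5774·(-2) + (-0.5774)·2 + (-0.5774)·3 = -4.0415.
u_2 = a_2 + 4.0415·q_1 = (2.0000, 0.3333, -0.3333, 0.6667).

u_2 = (2.0000, 0.3333, -0.3333, 0.6667)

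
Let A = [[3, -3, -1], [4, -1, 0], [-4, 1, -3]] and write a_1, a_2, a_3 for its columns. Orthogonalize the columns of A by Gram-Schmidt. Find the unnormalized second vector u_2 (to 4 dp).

a_1 = (3, 4, -4); ‖a_1‖ = 6.4031, so q_1 = (0.4685, 0.6247, -0.6247).
q_1·a_2 = 0.4685·(-3) + 0.6247·(-1) + (-0.6247)·1 = -2.6550.
u_2 = a_2 + 2.6550·q_1 = (-1.7561, 0.6585, -0.6585).

u_2 = (-1.7561, 0.6585, -0.6585)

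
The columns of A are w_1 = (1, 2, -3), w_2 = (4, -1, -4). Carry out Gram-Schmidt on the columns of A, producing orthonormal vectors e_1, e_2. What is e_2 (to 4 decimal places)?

w_1 = (1, 2, -3); ‖w_1‖ = 3.7417, so e_1 = (0.2673, 0.5345, -0.8018).
e_1·w_2 = 0.2673·4 + 0.5345·(-1) + (-0.8018)·(-4) = 3.7417.
u_2 = w_2 − 3.7417·e_1 = (3.0000, -3.0000, -1.0000).
‖u_2‖ = 4.3589, so e_2 = (0.6882, -0.6882, -0.2294).

e_2 = (0.6882, -0.6882, -0.2294)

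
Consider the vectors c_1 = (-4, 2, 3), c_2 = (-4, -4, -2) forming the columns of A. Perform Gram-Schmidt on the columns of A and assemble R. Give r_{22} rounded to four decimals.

c_1 = (-4, 2, 3); ‖c_1‖ = 5.3852, so q_1 = (-0.7428, 0.3714, 0.5571).
q_1·c_2 = (-0.7428)·(-4) + 0.3714·(-4) + 0.5571·(-2) = 0.3714.
u_2 = c_2 − 0.3714·q_1 = (-3.7241, -4.1379, -2.2069).
r_{22} = ‖u_2‖ = 5.9885.

r_{22} = 5.9885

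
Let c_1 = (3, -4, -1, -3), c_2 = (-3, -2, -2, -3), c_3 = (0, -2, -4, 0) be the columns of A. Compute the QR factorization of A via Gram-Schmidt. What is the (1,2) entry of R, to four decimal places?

c_1 = (3, -4, -1, -3); ‖c_1‖ = 5.9161, so e_1 = (0.5071, -0.6761, -0.1690, -0.5071).
r_{12} = e_1·c_2 = 1.6903.

r_{12} = 1.6903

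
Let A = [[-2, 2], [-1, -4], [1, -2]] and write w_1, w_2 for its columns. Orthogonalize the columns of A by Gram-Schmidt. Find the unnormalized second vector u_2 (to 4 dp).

u_2 = (1.3333, -4.3333, -1.6667)

w_1 = (-2, -1, 1); ‖w_1‖ = 2.4495, so e_1 = (-0.8165, -0.4082, 0.4082).
e_1·w_2 = (-0.8165)·2 + (-0.4082)·(-4) + 0.4082·(-2) = -0.8165.
u_2 = w_2 + 0.8165·e_1 = (1.3333, -4.3333, -1.6667).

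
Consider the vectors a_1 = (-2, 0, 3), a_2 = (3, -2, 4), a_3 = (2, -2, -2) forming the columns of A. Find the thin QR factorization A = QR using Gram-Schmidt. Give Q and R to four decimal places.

e_1 = a_1/‖a_1‖ = (-2, 0, 3)/3.6056 = (-0.5547, 0.0000, 0.8321).
r_{12} = e_1·a_2 = 1.6641.
u_2 = a_2 − 1.6641·e_1 = (3.9231, -2.0000, 2.6154).
‖u_2‖ = 5.1216, so e_2 = (0.7660, -0.3905, 0.5107).
r_{13} = e_1·a_3 = -2.7735; r_{23} = e_2·a_3 = 1.2917.
u_3 = a_3 + 2.7735·e_1 − 1.2917·e_2 = (-0.5279, -1.4956, -0.3519).
‖u_3‖ = 1.6246, so e_3 = (-0.3249, -0.9206, -0.2166).

Q = [[-0.5547, 0.7660, -0.3249], [0.0000, -0.3905, -0.9206], [0.8321, 0.5107, -0.2166]], R = [[3.6056, 1.6641, -2.7735], [0.0000, 5.1216, 1.2917], [0.0000, 0.0000, 1.6246]]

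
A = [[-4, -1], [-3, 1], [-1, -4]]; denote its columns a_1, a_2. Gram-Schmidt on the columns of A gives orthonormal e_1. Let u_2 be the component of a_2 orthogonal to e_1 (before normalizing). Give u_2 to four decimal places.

a_1 = (-4, -3, -1); ‖a_1‖ = 5.0990, so e_1 = (-0.7845, -0.5883, -0.1961).
e_1·a_2 = (-0.7845)·(-1) + (-0.5883)·1 + (-0.1961)·(-4) = 0.9806.
u_2 = a_2 − 0.9806·e_1 = (-0.2308, 1.5769, -3.8077).

u_2 = (-0.2308, 1.5769, -3.8077)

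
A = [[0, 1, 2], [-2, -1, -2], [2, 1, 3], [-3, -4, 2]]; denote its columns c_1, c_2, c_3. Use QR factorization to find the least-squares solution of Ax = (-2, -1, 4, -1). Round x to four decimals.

q_1 = c_1/‖c_1‖ = (0, -2, 2, -3)/4.1231 = (0.0000, -0.4851, 0.4851, -0.7276).
r_{12} = q_1·c_2 = 3.8806.
u_2 = c_2 − 3.8806·q_1 = (1.0000, 0.8824, -0.8824, -1.1765).
‖u_2‖ = 1.9852, so q_2 = (0.5037, 0.4445, -0.4445, -0.5926).
r_{13} = q_1·c_3 = 0.9701; r_{23} = q_2·c_3 = -2.4001.
u_3 = c_3 − 0.9701·q_1 + 2.4001·q_2 = (3.2090, -0.4627, 1.4627, 1.2836).
‖u_3‖ = 3.7813, so q_3 = (0.8486, -0.1224, 0.3868, 0.3395).
Qᵀb = (3.1530, -2.6371, -0.3671).
Back-substitute: x_3 = -0.3671/3.7813 = -0.0971.
x_2 = (-2.6371 + 2.4001·(-0.0971))/1.9852 = -1.4457.
x_1 = (3.1530 − 3.8806·(-1.4457) − 0.9701·(-0.0971))/4.1231 = 2.1482.

x = (2.1482, -1.4457, -0.0971)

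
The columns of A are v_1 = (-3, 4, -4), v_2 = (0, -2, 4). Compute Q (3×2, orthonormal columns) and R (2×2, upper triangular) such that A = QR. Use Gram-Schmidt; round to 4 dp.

Q = [[-0.4685, -0.7199], [0.6247, 0.1400], [-0.6247, 0.6799]], R = [[6.4031, -3.7482], [0.0000, 2.4395]]

e_1 = v_1/‖v_1‖ = (-3, 4, -4)/6.4031 = (-0.4685, 0.6247, -0.6247).
r_{12} = e_1·v_2 = -3.7482.
u_2 = v_2 + 3.7482·e_1 = (-1.7561, 0.3415, 1.6585).
‖u_2‖ = 2.4395, so e_2 = (-0.7199, 0.1400, 0.6799).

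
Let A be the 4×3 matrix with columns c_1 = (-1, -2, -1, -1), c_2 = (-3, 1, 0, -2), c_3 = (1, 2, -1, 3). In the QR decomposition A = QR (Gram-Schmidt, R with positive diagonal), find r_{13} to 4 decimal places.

r_{13} = -2.6458

c_1 = (-1, -2, -1, -1); ‖c_1‖ = 2.6458, so q_1 = (-0.3780, -0.7559, -0.3780, -0.3780).
r_{13} = q_1·c_3 = -2.6458.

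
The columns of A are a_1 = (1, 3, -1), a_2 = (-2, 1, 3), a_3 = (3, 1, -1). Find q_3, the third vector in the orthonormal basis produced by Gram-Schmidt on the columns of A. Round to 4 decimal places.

q_1 = a_1/‖a_1‖ = (1, 3, -1)/3.3166 = (0.3015, 0.9045, -0.3015).
r_{12} = q_1·a_2 = -0.6030.
u_2 = a_2 + 0.6030·q_1 = (-1.8182, 1.5455, 2.8182).
‖u_2‖ = 3.6927, so q_2 = (-0.4924, 0.4185, 0.7632).
r_{13} = q_1·a_3 = 2.1106; r_{23} = q_2·a_3 = -1.8218.
u_3 = a_3 − 2.1106·q_1 + 1.8218·q_2 = (1.4667, -0.1467, 1.0267).
‖u_3‖ = 1.7963, so q_3 = (0.8165, -0.0816, 0.5715).

q_3 = (0.8165, -0.0816, 0.5715)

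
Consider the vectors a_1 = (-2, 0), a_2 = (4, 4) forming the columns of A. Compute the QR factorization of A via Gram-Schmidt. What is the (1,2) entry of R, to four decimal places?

r_{12} = -4.0000

a_1 = (-2, 0); ‖a_1‖ = 2.0000, so e_1 = (-1.0000, 0.0000).
r_{12} = e_1·a_2 = -4.0000.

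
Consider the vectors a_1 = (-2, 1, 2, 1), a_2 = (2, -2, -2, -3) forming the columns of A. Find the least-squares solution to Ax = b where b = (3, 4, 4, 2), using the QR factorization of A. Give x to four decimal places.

a_1 = (-2, 1, 2, 1); ‖a_1‖ = 3.1623, so e_1 = (-0.6325, 0.3162, 0.6325, 0.3162).
e_1·a_2 = (-0.6325)·2 + 0.3162·(-2) + 0.6325·(-2) + 0.3162·(-3) = -4.1110.
u_2 = a_2 + 4.1110·e_1 = (-0.6000, -0.7000, 0.6000, -1.7000).
‖u_2‖ = 2.0248, so e_2 = (-0.2963, -0.3457, 0.2963, -0.8396).
Qᵀb = (2.5298, -2.7656).
Back-substitute: x_2 = -2.7656/2.0248 = -1.3659.
x_1 = (2.5298 + 4.1110·(-1.3659))/3.1623 = -0.9756.

x = (-0.9756, -1.3659)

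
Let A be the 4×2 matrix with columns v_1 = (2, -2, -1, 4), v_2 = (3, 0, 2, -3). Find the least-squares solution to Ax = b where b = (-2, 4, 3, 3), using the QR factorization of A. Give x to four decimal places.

x = (-0.2840, -0.5123)

v_1 = (2, -2, -1, 4); ‖v_1‖ = 5.0000, so q_1 = (0.4000, -0.4000, -0.2000, 0.8000).
q_1·v_2 = 0.4000·3 + (-0.4000)·0 + (-0.2000)·2 + 0.8000·(-3) = -1.6000.
u_2 = v_2 + 1.6000·q_1 = (3.6400, -0.6400, 1.6800, -1.7200).
‖u_2‖ = 4.4091, so q_2 = (0.8256, -0.1452, 0.3810, -0.3901).
Qᵀb = (-0.6000, -2.2590).
Back-substitute: x_2 = -2.2590/4.4091 = -0.5123.
x_1 = (-0.6000 + 1.6000·(-0.5123))/5.0000 = -0.2840.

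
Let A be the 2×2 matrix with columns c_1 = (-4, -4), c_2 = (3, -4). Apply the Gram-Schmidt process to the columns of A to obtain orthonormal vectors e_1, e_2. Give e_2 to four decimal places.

e_2 = (0.7071, -0.7071)

e_1 = c_1/‖c_1‖ = (-4, -4)/5.6569 = (-0.7071, -0.7071).
r_{12} = e_1·c_2 = 0.7071.
u_2 = c_2 − 0.7071·e_1 = (3.5000, -3.5000).
‖u_2‖ = 4.9497, so e_2 = (0.7071, -0.7071).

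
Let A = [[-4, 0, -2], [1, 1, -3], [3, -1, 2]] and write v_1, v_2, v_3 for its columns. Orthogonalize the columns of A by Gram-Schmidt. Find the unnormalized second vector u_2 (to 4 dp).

q_1 = v_1/‖v_1‖ = (-4, 1, 3)/5.0990 = (-0.7845, 0.1961, 0.5883).
r_{12} = q_1·v_2 = -0.3922.
u_2 = v_2 + 0.3922·q_1 = (-0.3077, 1.0769, -0.7692).

u_2 = (-0.3077, 1.0769, -0.7692)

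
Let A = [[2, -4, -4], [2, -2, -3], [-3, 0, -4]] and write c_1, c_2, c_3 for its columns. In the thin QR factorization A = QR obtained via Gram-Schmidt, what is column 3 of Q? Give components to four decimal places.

q_3 = (0.4286, -0.8571, -0.2857)

q_1 = c_1/‖c_1‖ = (2, 2, -3)/4.1231 = (0.4851, 0.4851, -0.7276).
r_{12} = q_1·c_2 = -2.9104.
u_2 = c_2 + 2.9104·q_1 = (-2.5882, -0.5882, -2.1176).
‖u_2‖ = 3.3955, so q_2 = (-0.7623, -0.1732, -0.6237).
r_{13} = q_1·c_3 = -0.4851; r_{23} = q_2·c_3 = 6.0634.
u_3 = c_3 + 0.4851·q_1 − 6.0634·q_2 = (0.8571, -1.7143, -0.5714).
‖u_3‖ = 2.0000, so q_3 = (0.4286, -0.8571, -0.2857).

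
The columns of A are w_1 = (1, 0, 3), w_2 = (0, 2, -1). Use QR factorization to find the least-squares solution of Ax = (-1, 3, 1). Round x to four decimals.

w_1 = (1, 0, 3); ‖w_1‖ = 3.1623, so q_1 = (0.3162, 0.0000, 0.9487).
q_1·w_2 = 0.3162·0 + 0.0000·2 + 0.9487·(-1) = -0.9487.
u_2 = w_2 + 0.9487·q_1 = (0.3000, 2.0000, -0.1000).
‖u_2‖ = 2.0248, so q_2 = (0.1482, 0.9877, -0.0494).
Qᵀb = (0.6325, 2.7656).
Back-substitute: x_2 = 2.7656/2.0248 = 1.3659.
x_1 = (0.6325 + 0.9487·1.3659)/3.1623 = 0.6098.

x = (0.6098, 1.3659)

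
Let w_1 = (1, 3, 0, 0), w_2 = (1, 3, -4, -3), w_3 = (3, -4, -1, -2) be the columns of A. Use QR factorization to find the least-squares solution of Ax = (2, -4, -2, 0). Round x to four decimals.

x = (-0.4630, 0.0563, 0.6592)

w_1 = (1, 3, 0, 0); ‖w_1‖ = 3.1623, so e_1 = (0.3162, 0.9487, 0.0000, 0.0000).
e_1·w_2 = 0.3162·1 + 0.9487·3 + 0.0000·(-4) + 0.0000·(-3) = 3.1623.
u_2 = w_2 − 3.1623·e_1 = (0.0000, 0.0000, -4.0000, -3.0000).
‖u_2‖ = 5.0000, so e_2 = (0.0000, 0.0000, -0.8000, -0.6000).
e_1·w_3 = 0.3162·3 + 0.9487·(-4) + 0.0000·(-1) + 0.0000·(-2) = -2.8460; e_2·w_3 = 0.0000·3 + 0.0000·(-4) + (-0.8000)·(-1) + (-0.6000)·(-2) = 2.0000.
u_3 = w_3 + 2.8460·e_1 − 2.0000·e_2 = (3.9000, -1.3000, 0.6000, -0.8000).
‖u_3‖ = 4.2308, so e_3 = (0.9218, -0.3073, 0.1418, -0.1891).
Qᵀb = (-3.1623, 1.6000, 2.7890).
Back-substitute: x_3 = 2.7890/4.2308 = 0.6592.
x_2 = (1.6000 − 2.0000·0.6592)/5.0000 = 0.0563.
x_1 = (-3.1623 − 3.1623·0.0563 + 2.8460·0.6592)/3.1623 = -0.4630.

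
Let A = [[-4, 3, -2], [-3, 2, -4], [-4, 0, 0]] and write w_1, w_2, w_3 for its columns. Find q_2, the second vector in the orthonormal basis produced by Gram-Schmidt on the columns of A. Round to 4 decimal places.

q_1 = w_1/‖w_1‖ = (-4, -3, -4)/6.4031 = (-0.6247, -0.4685, -0.6247).
r_{12} = q_1·w_2 = -2.8111.
u_2 = w_2 + 2.8111·q_1 = (1.2439, 0.6829, -1.7561).
‖u_2‖ = 2.2578, so q_2 = (0.5509, 0.3025, -0.7778).

q_2 = (0.5509, 0.3025, -0.7778)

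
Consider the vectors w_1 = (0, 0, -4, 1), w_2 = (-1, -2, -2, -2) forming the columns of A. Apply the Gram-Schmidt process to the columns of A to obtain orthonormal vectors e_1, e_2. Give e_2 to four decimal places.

e_2 = (-0.3031, -0.6063, -0.1783, -0.7133)

w_1 = (0, 0, -4, 1); ‖w_1‖ = 4.1231, so e_1 = (0.0000, 0.0000, -0.9701, 0.2425).
e_1·w_2 = 0.0000·(-1) + 0.0000·(-2) + (-0.9701)·(-2) + 0.2425·(-2) = 1.4552.
u_2 = w_2 − 1.4552·e_1 = (-1.0000, -2.0000, -0.5882, -2.3529).
‖u_2‖ = 3.2988, so e_2 = (-0.3031, -0.6063, -0.1783, -0.7133).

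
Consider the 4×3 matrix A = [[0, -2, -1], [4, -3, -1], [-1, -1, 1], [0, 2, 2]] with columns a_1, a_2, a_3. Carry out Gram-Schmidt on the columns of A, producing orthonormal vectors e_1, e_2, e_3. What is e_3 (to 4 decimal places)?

e_3 = (-0.0670, 0.1923, 0.7690, 0.6059)

a_1 = (0, 4, -1, 0); ‖a_1‖ = 4.1231, so e_1 = (0.0000, 0.9701, -0.2425, 0.0000).
e_1·a_2 = 0.0000·(-2) + 0.9701·(-3) + (-0.2425)·(-1) + 0.0000·2 = -2.6679.
u_2 = a_2 + 2.6679·e_1 = (-2.0000, -0.4118, -1.6471, 2.0000).
‖u_2‖ = 3.2988, so e_2 = (-0.6063, -0.1248, -0.4993, 0.6063).
e_1·a_3 = 0.0000·(-1) + 0.9701·(-1) + (-0.2425)·1 + 0.0000·2 = -1.2127; e_2·a_3 = (-0.6063)·(-1) + (-0.1248)·(-1) + (-0.4993)·1 + 0.6063·2 = 1.4444.
u_3 = a_3 + 1.2127·e_1 − 1.4444·e_2 = (-0.1243, 0.3568, 1.4270, 1.1243).
‖u_3‖ = 1.8556, so e_3 = (-0.0670, 0.1923, 0.7690, 0.6059).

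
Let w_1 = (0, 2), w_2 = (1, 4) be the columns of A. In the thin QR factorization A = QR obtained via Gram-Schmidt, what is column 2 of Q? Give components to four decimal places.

e_2 = (1.0000, 0.0000)

w_1 = (0, 2); ‖w_1‖ = 2.0000, so e_1 = (0.0000, 1.0000).
e_1·w_2 = 0.0000·1 + 1.0000·4 = 4.0000.
u_2 = w_2 − 4.0000·e_1 = (1.0000, 0.0000).
‖u_2‖ = 1.0000, so e_2 = (1.0000, 0.0000).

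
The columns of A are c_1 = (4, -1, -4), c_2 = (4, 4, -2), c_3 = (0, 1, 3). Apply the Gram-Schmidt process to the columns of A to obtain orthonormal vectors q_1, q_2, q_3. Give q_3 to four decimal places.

q_3 = (0.6412, -0.2850, 0.7125)

q_1 = c_1/‖c_1‖ = (4, -1, -4)/5.7446 = (0.6963, -0.1741, -0.6963).
r_{12} = q_1·c_2 = 3.4816.
u_2 = c_2 − 3.4816·q_1 = (1.5758, 4.6061, 0.4242).
‖u_2‖ = 4.8866, so q_2 = (0.3225, 0.9426, 0.0868).
r_{13} = q_1·c_3 = -2.2630; r_{23} = q_2·c_3 = 1.2030.
u_3 = c_3 + 2.2630·q_1 − 1.2030·q_2 = (1.1878, -0.5279, 1.3198).
‖u_3‖ = 1.8524, so q_3 = (0.6412, -0.2850, 0.7125).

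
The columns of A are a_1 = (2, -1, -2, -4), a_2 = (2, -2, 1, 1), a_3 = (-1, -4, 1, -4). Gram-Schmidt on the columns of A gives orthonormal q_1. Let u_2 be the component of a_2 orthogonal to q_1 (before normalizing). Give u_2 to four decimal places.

u_2 = (2.0000, -2.0000, 1.0000, 1.0000)

q_1 = a_1/‖a_1‖ = (2, -1, -2, -4)/5.0000 = (0.4000, -0.2000, -0.4000, -0.8000).
r_{12} = q_1·a_2 = 0.0000.
u_2 = a_2 − 0.0000·q_1 = (2.0000, -2.0000, 1.0000, 1.0000).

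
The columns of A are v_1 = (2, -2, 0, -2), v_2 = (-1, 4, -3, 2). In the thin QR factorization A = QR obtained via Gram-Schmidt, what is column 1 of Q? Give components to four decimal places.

q_1 = (0.5774, -0.5774, 0.0000, -0.5774)

v_1 = (2, -2, 0, -2); ‖v_1‖ = 3.4641, so q_1 = (0.5774, -0.5774, 0.0000, -0.5774).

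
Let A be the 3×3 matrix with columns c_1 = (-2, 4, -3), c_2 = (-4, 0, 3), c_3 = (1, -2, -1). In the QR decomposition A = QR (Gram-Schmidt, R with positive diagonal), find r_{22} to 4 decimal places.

r_{22} = 4.9966

q_1 = c_1/‖c_1‖ = (-2, 4, -3)/5.3852 = (-0.3714, 0.7428, -0.5571).
r_{12} = q_1·c_2 = -0.1857.
u_2 = c_2 + 0.1857·q_1 = (-4.0690, 0.1379, 2.8966).
r_{22} = ‖u_2‖ = 4.9966.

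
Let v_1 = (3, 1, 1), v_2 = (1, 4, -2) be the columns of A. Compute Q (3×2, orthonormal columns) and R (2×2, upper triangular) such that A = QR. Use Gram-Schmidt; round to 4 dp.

v_1 = (3, 1, 1); ‖v_1‖ = 3.3166, so q_1 = (0.9045, 0.3015, 0.3015).
q_1·v_2 = 0.9045·1 + 0.3015·4 + 0.3015·(-2) = 1.5076.
u_2 = v_2 − 1.5076·q_1 = (-0.3636, 3.5455, -2.4545).
‖u_2‖ = 4.3275, so q_2 = (-0.0840, 0.8193, -0.5672).

Q = [[0.9045, -0.0840], [0.3015, 0.8193], [0.3015, -0.5672]], R = [[3.3166, 1.5076], [0.0000, 4.3275]]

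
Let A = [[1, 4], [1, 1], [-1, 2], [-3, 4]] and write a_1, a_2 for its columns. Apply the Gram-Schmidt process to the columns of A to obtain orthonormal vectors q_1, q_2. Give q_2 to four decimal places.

q_2 = (0.8636, 0.3182, 0.2273, 0.3182)

a_1 = (1, 1, -1, -3); ‖a_1‖ = 3.4641, so q_1 = (0.2887, 0.2887, -0.2887, -0.8660).
q_1·a_2 = 0.2887·4 + 0.2887·1 + (-0.2887)·2 + (-0.8660)·4 = -2.5981.
u_2 = a_2 + 2.5981·q_1 = (4.7500, 1.7500, 1.2500, 1.7500).
‖u_2‖ = 5.5000, so q_2 = (0.8636, 0.3182, 0.2273, 0.3182).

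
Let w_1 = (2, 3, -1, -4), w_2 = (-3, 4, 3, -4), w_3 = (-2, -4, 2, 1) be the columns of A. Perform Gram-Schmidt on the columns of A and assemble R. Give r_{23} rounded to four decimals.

w_1 = (2, 3, -1, -4); ‖w_1‖ = 5.4772, so q_1 = (0.3651, 0.5477, -0.1826, -0.7303).
q_1·w_2 = 0.3651·(-3) + 0.5477·4 + (-0.1826)·3 + (-0.7303)·(-4) = 3.4689.
u_2 = w_2 − 3.4689·q_1 = (-4.2667, 2.1000, 3.6333, -1.4667).
‖u_2‖ = 6.1617, so q_2 = (-0.6924, 0.3408, 0.5897, -0.2380).
r_{23} = q_2·w_3 = 0.9629.

r_{23} = 0.9629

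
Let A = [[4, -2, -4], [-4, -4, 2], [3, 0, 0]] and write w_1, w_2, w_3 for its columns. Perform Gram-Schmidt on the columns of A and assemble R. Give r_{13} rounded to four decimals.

q_1 = w_1/‖w_1‖ = (4, -4, 3)/6.4031 = (0.6247, -0.6247, 0.4685).
r_{13} = q_1·w_3 = -3.7482.

r_{13} = -3.7482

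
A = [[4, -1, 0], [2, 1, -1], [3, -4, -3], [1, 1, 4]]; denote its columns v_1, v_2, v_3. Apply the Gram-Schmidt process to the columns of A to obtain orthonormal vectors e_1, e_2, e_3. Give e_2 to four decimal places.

e_2 = (0.2006, 0.5106, -0.7385, 0.3920)

e_1 = v_1/‖v_1‖ = (4, 2, 3, 1)/5.4772 = (0.7303, 0.3651, 0.5477, 0.1826).
r_{12} = e_1·v_2 = -2.3735.
u_2 = v_2 + 2.3735·e_1 = (0.7333, 1.8667, -2.7000, 1.4333).
‖u_2‖ = 3.6560, so e_2 = (0.2006, 0.5106, -0.7385, 0.3920).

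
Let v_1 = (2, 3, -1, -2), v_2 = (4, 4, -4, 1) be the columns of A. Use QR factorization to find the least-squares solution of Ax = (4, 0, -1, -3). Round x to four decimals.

q_1 = v_1/‖v_1‖ = (2, 3, -1, -2)/4.2426 = (0.4714, 0.7071, -0.2357, -0.4714).
r_{12} = q_1·v_2 = 5.1854.
u_2 = v_2 − 5.1854·q_1 = (1.5556, 0.3333, -2.7778, 3.4444).
‖u_2‖ = 4.7022, so q_2 = (0.3308, 0.0709, -0.5907, 0.7325).
Qᵀb = (3.5355, -0.2836).
Back-substitute: x_2 = -0.2836/4.7022 = -0.0603.
x_1 = (3.5355 − 5.1854·(-0.0603))/4.2426 = 0.9070.

x = (0.9070, -0.0603)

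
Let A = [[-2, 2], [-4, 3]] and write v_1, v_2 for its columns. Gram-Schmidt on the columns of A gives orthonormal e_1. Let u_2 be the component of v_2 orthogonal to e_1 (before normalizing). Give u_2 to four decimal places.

u_2 = (0.4000, -0.2000)

e_1 = v_1/‖v_1‖ = (-2, -4)/4.4721 = (-0.4472, -0.8944).
r_{12} = e_1·v_2 = -3.5777.
u_2 = v_2 + 3.5777·e_1 = (0.4000, -0.2000).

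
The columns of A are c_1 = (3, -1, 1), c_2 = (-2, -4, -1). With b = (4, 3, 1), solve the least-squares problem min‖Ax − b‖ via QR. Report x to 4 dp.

c_1 = (3, -1, 1); ‖c_1‖ = 3.3166, so e_1 = (0.9045, -0.3015, 0.3015).
e_1·c_2 = 0.9045·(-2) + (-0.3015)·(-4) + 0.3015·(-1) = -0.9045.
u_2 = c_2 + 0.9045·e_1 = (-1.1818, -4.2727, -0.7273).
‖u_2‖ = 4.4924, so e_2 = (-0.2631, -0.9511, -0.1619).
Qᵀb = (3.0151, -4.0675).
Back-substitute: x_2 = -4.0675/4.4924 = -0.9054.
x_1 = (3.0151 + 0.9045·(-0.9054))/3.3166 = 0.6622.

x = (0.6622, -0.9054)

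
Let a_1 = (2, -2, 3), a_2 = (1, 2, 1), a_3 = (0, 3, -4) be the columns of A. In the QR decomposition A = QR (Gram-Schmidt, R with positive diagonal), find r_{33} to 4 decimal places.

r_{33} = 2.0896

a_1 = (2, -2, 3); ‖a_1‖ = 4.1231, so q_1 = (0.4851, -0.4851, 0.7276).
q_1·a_2 = 0.4851·1 + (-0.4851)·2 + 0.7276·1 = 0.2425.
u_2 = a_2 − 0.2425·q_1 = (0.8824, 2.1176, 0.8235).
‖u_2‖ = 2.4375, so q_2 = (0.3620, 0.8688, 0.3379).
q_1·a_3 = 0.4851·0 + (-0.4851)·3 + 0.7276·(-4) = -4.3656; q_2·a_3 = 0.3620·0 + 0.8688·3 + 0.3379·(-4) = 1.2549.
u_3 = a_3 + 4.3656·q_1 − 1.2549·q_2 = (1.6634, -0.2079, -1.2475).
r_{33} = ‖u_3‖ = 2.0896.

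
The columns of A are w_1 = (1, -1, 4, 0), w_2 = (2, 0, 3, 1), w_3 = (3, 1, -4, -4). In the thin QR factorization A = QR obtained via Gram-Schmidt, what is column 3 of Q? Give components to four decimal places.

w_1 = (1, -1, 4, 0); ‖w_1‖ = 4.2426, so q_1 = (0.2357, -0.2357, 0.9428, 0.0000).
q_1·w_2 = 0.2357·2 + (-0.2357)·0 + 0.9428·3 + 0.0000·1 = 3.2998.
u_2 = w_2 − 3.2998·q_1 = (1.2222, 0.7778, -0.1111, 1.0000).
‖u_2‖ = 1.7638, so q_2 = (0.6929, 0.4410, -0.0630, 0.5669).
q_1·w_3 = 0.2357·3 + (-0.2357)·1 + 0.9428·(-4) + 0.0000·(-4) = -3.2998; q_2·w_3 = 0.6929·3 + 0.4410·1 + (-0.0630)·(-4) + 0.5669·(-4) = 0.5040.
u_3 = w_3 + 3.2998·q_1 − 0.5040·q_2 = (3.4286, 0.0000, -0.8571, -4.2857).
‖u_3‖ = 5.5549, so q_3 = (0.6172, 0.0000, -0.1543, -0.7715).

q_3 = (0.6172, 0.0000, -0.1543, -0.7715)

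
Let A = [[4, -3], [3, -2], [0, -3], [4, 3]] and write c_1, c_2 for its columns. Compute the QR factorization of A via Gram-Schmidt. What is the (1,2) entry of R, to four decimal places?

r_{12} = -0.9370

c_1 = (4, 3, 0, 4); ‖c_1‖ = 6.4031, so q_1 = (0.6247, 0.4685, 0.0000, 0.6247).
r_{12} = q_1·c_2 = -0.9370.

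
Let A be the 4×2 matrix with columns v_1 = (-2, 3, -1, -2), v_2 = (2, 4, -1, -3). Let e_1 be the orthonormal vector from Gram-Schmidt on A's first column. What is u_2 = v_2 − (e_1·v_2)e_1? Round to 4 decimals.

v_1 = (-2, 3, -1, -2); ‖v_1‖ = 4.2426, so e_1 = (-0.4714, 0.7071, -0.2357, -0.4714).
e_1·v_2 = (-0.4714)·2 + 0.7071·4 + (-0.2357)·(-1) + (-0.4714)·(-3) = 3.5355.
u_2 = v_2 − 3.5355·e_1 = (3.6667, 1.5000, -0.1667, -1.3333).

u_2 = (3.6667, 1.5000, -0.1667, -1.3333)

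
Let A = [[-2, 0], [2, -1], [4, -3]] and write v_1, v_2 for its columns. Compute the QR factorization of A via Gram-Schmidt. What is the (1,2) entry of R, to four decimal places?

r_{12} = -2.8577

v_1 = (-2, 2, 4); ‖v_1‖ = 4.8990, so e_1 = (-0.4082, 0.4082, 0.8165).
r_{12} = e_1·v_2 = -2.8577.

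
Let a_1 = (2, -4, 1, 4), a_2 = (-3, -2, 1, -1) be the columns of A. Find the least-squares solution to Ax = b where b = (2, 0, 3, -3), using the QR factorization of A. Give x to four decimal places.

x = (-0.1354, -0.0090)

a_1 = (2, -4, 1, 4); ‖a_1‖ = 6.0828, so q_1 = (0.3288, -0.6576, 0.1644, 0.6576).
q_1·a_2 = 0.3288·(-3) + (-0.6576)·(-2) + 0.1644·1 + 0.6576·(-1) = -0.1644.
u_2 = a_2 + 0.1644·q_1 = (-2.9459, -2.1081, 1.0270, -0.8919).
‖u_2‖ = 3.8695, so q_2 = (-0.7613, -0.5448, 0.2654, -0.2305).
Qᵀb = (-0.8220, -0.0349).
Back-substitute: x_2 = -0.0349/3.8695 = -0.0090.
x_1 = (-0.8220 + 0.1644·(-0.0090))/6.0828 = -0.1354.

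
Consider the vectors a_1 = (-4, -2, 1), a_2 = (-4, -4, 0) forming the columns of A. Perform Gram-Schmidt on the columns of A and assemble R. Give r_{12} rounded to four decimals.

a_1 = (-4, -2, 1); ‖a_1‖ = 4.5826, so q_1 = (-0.8729, -0.4364, 0.2182).
r_{12} = q_1·a_2 = 5.2372.

r_{12} = 5.2372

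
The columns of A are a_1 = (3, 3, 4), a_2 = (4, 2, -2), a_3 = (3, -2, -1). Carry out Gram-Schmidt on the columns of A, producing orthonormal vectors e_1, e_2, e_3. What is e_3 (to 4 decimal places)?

a_1 = (3, 3, 4); ‖a_1‖ = 5.8310, so e_1 = (0.5145, 0.5145, 0.6860).
e_1·a_2 = 0.5145·4 + 0.5145·2 + 0.6860·(-2) = 1.7150.
u_2 = a_2 − 1.7150·e_1 = (3.1176, 1.1176, -3.1765).
‖u_2‖ = 4.5890, so e_2 = (0.6794, 0.2435, -0.6922).
e_1·a_3 = 0.5145·3 + 0.5145·(-2) + 0.6860·(-1) = -0.1715; e_2·a_3 = 0.6794·3 + 0.2435·(-2) + (-0.6922)·(-1) = 2.2432.
u_3 = a_3 + 0.1715·e_1 − 2.2432·e_2 = (1.5642, -2.4581, 0.6704).
‖u_3‖ = 2.9897, so e_3 = (0.5232, -0.8222, 0.2242).

e_3 = (0.5232, -0.8222, 0.2242)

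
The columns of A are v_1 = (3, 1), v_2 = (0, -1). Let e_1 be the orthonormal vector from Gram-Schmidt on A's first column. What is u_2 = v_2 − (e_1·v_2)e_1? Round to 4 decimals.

u_2 = (0.3000, -0.9000)

v_1 = (3, 1); ‖v_1‖ = 3.1623, so e_1 = (0.9487, 0.3162).
e_1·v_2 = 0.9487·0 + 0.3162·(-1) = -0.3162.
u_2 = v_2 + 0.3162·e_1 = (0.3000, -0.9000).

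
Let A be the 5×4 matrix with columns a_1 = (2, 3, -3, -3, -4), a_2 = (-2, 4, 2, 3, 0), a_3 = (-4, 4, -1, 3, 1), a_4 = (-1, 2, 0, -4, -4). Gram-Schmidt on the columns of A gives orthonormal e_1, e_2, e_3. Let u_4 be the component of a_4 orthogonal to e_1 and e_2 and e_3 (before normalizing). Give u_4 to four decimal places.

a_1 = (2, 3, -3, -3, -4); ‖a_1‖ = 6.8557, so e_1 = (0.2917, 0.4376, -0.4376, -0.4376, -0.5835).
e_1·a_2 = 0.2917·(-2) + 0.4376·4 + (-0.4376)·2 + (-0.4376)·3 + (-0.5835)·0 = -1.0211.
u_2 = a_2 + 1.0211·e_1 = (-1.7021, 4.4468, 1.5532, 2.5532, -0.5957).
‖u_2‖ = 5.6531, so e_2 = (-0.3011, 0.7866, 0.2748, 0.4516, -0.1054).
e_1·a_3 = 0.2917·(-4) + 0.4376·4 + (-0.4376)·(-1) + (-0.4376)·3 + (-0.5835)·1 = -0.8752; e_2·a_3 = (-0.3011)·(-4) + 0.7866·4 + 0.2748·(-1) + 0.4516·3 + (-0.1054)·1 = 5.3256.
u_3 = a_3 + 0.8752·e_1 − 5.3256·e_2 = (-2.1411, 0.1937, -2.8462, 0.2117, 1.0506).
‖u_3‖ = 3.7244, so e_3 = (-0.5749, 0.0520, -0.7642, 0.0568, 0.2821).
e_1·a_4 = 0.2917·(-1) + 0.4376·2 + (-0.4376)·0 + (-0.4376)·(-4) + (-0.5835)·(-4) = 4.6677; e_2·a_4 = (-0.3011)·(-1) + 0.7866·2 + 0.2748·0 + 0.4516·(-4) + (-0.1054)·(-4) = 0.4893; e_3·a_4 = (-0.5749)·(-1) + 0.0520·2 + (-0.7642)·0 + 0.0568·(-4) + 0.2821·(-4) = -0.6768.
u_4 = a_4 − 4.6677·e_1 − 0.4893·e_2 + 0.6768·e_3 = (-2.6035, -0.3922, 1.3909, -2.1400, -1.0341).

u_4 = (-2.6035, -0.3922, 1.3909, -2.1400, -1.0341)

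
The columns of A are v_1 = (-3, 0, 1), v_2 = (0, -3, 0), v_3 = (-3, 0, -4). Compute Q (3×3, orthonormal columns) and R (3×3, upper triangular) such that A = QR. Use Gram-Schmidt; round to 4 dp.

v_1 = (-3, 0, 1); ‖v_1‖ = 3.1623, so q_1 = (-0.9487, 0.0000, 0.3162).
q_1·v_2 = (-0.9487)·0 + 0.0000·(-3) + 0.3162·0 = 0.0000.
u_2 = v_2 + 0.0000·q_1 = (0.0000, -3.0000, 0.0000).
‖u_2‖ = 3.0000, so q_2 = (0.0000, -1.0000, 0.0000).
q_1·v_3 = (-0.9487)·(-3) + 0.0000·0 + 0.3162·(-4) = 1.5811; q_2·v_3 = 0.0000·(-3) + (-1.0000)·0 + 0.0000·(-4) = 0.0000.
u_3 = v_3 − 1.5811·q_1 + 0.0000·q_2 = (-1.5000, 0.0000, -4.5000).
‖u_3‖ = 4.7434, so q_3 = (-0.3162, 0.0000, -0.9487).

Q = [[-0.9487, 0.0000, -0.3162], [0.0000, -1.0000, 0.0000], [0.3162, 0.0000, -0.9487]], R = [[3.1623, 0.0000, 1.5811], [0.0000, 3.0000, 0.0000], [0.0000, 0.0000, 4.7434]]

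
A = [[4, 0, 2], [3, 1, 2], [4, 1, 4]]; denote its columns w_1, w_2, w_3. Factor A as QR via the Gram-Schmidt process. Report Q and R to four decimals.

e_1 = w_1/‖w_1‖ = (4, 3, 4)/6.4031 = (0.6247, 0.4685, 0.6247).
r_{12} = e_1·w_2 = 1.0932.
u_2 = w_2 − 1.0932·e_1 = (-0.6829, 0.4878, 0.3171).
‖u_2‖ = 0.8971, so e_2 = (-0.7612, 0.5437, 0.3534).
r_{13} = e_1·w_3 = 4.6852; r_{23} = e_2·w_3 = 0.9787.
u_3 = w_3 − 4.6852·e_1 − 0.9787·e_2 = (-0.1818, -0.7273, 0.7273).
‖u_3‖ = 1.0445, so e_3 = (-0.1741, -0.6963, 0.6963).

Q = [[0.6247, -0.7612, -0.1741], [0.4685, 0.5437, -0.6963], [0.6247, 0.3534, 0.6963]], R = [[6.4031, 1.0932, 4.6852], [0.0000, 0.8971, 0.9787], [0.0000, 0.0000, 1.0445]]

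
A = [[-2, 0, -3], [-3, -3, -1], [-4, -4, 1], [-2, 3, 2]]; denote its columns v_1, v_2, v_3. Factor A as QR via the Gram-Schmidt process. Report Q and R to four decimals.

Q = [[-0.3482, 0.2398, -0.8410], [-0.5222, -0.2650, -0.1769], [-0.6963, -0.3534, 0.3850], [-0.3482, 0.8645, 0.3364]], R = [[5.7446, 3.3075, 0.1741], [0.0000, 4.8021, 0.9213], [0.0000, 0.0000, 3.7578]]

v_1 = (-2, -3, -4, -2); ‖v_1‖ = 5.7446, so q_1 = (-0.3482, -0.5222, -0.6963, -0.3482).
q_1·v_2 = (-0.3482)·0 + (-0.5222)·(-3) + (-0.6963)·(-4) + (-0.3482)·3 = 3.3075.
u_2 = v_2 − 3.3075·q_1 = (1.1515, -1.2727, -1.6970, 4.1515).
‖u_2‖ = 4.8021, so q_2 = (0.2398, -0.2650, -0.3534, 0.8645).
q_1·v_3 = (-0.3482)·(-3) + (-0.5222)·(-1) + (-0.6963)·1 + (-0.3482)·2 = 0.1741; q_2·v_3 = 0.2398·(-3) + (-0.2650)·(-1) + (-0.3534)·1 + 0.8645·2 = 0.9213.
u_3 = v_3 − 0.1741·q_1 − 0.9213·q_2 = (-3.1603, -0.6649, 1.4468, 1.2641).
‖u_3‖ = 3.7578, so q_3 = (-0.8410, -0.1769, 0.3850, 0.3364).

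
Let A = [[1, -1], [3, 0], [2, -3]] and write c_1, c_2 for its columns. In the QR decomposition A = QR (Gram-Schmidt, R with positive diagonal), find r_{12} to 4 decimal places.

r_{12} = -1.8708

q_1 = c_1/‖c_1‖ = (1, 3, 2)/3.7417 = (0.2673, 0.8018, 0.5345).
r_{12} = q_1·c_2 = -1.8708.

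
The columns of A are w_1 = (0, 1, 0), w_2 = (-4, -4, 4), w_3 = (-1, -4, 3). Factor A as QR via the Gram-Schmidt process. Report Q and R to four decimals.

e_1 = w_1/‖w_1‖ = (0, 1, 0)/1.0000 = (0.0000, 1.0000, 0.0000).
r_{12} = e_1·w_2 = -4.0000.
u_2 = w_2 + 4.0000·e_1 = (-4.0000, 0.0000, 4.0000).
‖u_2‖ = 5.6569, so e_2 = (-0.7071, 0.0000, 0.7071).
r_{13} = e_1·w_3 = -4.0000; r_{23} = e_2·w_3 = 2.8284.
u_3 = w_3 + 4.0000·e_1 − 2.8284·e_2 = (1.0000, 0.0000, 1.0000).
‖u_3‖ = 1.4142, so e_3 = (0.7071, 0.0000, 0.7071).

Q = [[0.0000, -0.7071, 0.7071], [1.0000, 0.0000, 0.0000], [0.0000, 0.7071, 0.7071]], R = [[1.0000, -4.0000, -4.0000], [0.0000, 5.6569, 2.8284], [0.0000, 0.0000, 1.4142]]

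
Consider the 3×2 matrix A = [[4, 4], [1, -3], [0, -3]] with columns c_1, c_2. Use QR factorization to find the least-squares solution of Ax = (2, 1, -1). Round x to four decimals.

e_1 = c_1/‖c_1‖ = (4, 1, 0)/4.1231 = (0.9701, 0.2425, 0.0000).
r_{12} = e_1·c_2 = 3.1530.
u_2 = c_2 − 3.1530·e_1 = (0.9412, -3.7647, -3.0000).
‖u_2‖ = 4.9050, so e_2 = (0.1919, -0.7675, -0.6116).
Qᵀb = (2.1828, 0.2279).
Back-substitute: x_2 = 0.2279/4.9050 = 0.0465.
x_1 = (2.1828 − 3.1530·0.0465)/4.1231 = 0.4939.

x = (0.4939, 0.0465)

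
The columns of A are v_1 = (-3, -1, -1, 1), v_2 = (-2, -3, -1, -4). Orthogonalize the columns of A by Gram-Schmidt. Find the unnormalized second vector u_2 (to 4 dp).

u_2 = (-0.5000, -2.5000, -0.5000, -4.5000)

v_1 = (-3, -1, -1, 1); ‖v_1‖ = 3.4641, so q_1 = (-0.8660, -0.2887, -0.2887, 0.2887).
q_1·v_2 = (-0.8660)·(-2) + (-0.2887)·(-3) + (-0.2887)·(-1) + 0.2887·(-4) = 1.7321.
u_2 = v_2 − 1.7321·q_1 = (-0.5000, -2.5000, -0.5000, -4.5000).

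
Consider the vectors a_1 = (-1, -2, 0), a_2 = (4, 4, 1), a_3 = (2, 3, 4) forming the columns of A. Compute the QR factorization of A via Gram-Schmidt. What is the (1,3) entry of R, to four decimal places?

r_{13} = -3.5777

a_1 = (-1, -2, 0); ‖a_1‖ = 2.2361, so e_1 = (-0.4472, -0.8944, 0.0000).
r_{13} = e_1·a_3 = -3.5777.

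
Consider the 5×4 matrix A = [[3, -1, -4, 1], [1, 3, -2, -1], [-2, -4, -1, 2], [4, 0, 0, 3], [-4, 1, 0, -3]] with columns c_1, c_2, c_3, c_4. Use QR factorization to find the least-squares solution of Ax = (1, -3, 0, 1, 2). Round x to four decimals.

x = (0.6609, -1.0740, 0.3510, -1.1769)

c_1 = (3, 1, -2, 4, -4); ‖c_1‖ = 6.7823, so q_1 = (0.4423, 0.1474, -0.2949, 0.5898, -0.5898).
q_1·c_2 = 0.4423·(-1) + 0.1474·3 + (-0.2949)·(-4) + 0.5898·0 + (-0.5898)·1 = 0.5898.
u_2 = c_2 − 0.5898·q_1 = (-1.2609, 2.9130, -3.8261, -0.3478, 1.3478).
‖u_2‖ = 5.1626, so q_2 = (-0.2442, 0.5643, -0.7411, -0.0674, 0.2611).
q_1·c_3 = 0.4423·(-4) + 0.1474·(-2) + (-0.2949)·(-1) + 0.5898·0 + (-0.5898)·0 = -1.7693; q_2·c_3 = (-0.2442)·(-4) + 0.5643·(-2) + (-0.7411)·(-1) + (-0.0674)·0 + 0.2611·0 = 0.5895.
u_3 = c_3 + 1.7693·q_1 − 0.5895·q_2 = (-3.0734, -2.0718, -1.0848, 1.0832, -1.1974).
‖u_3‖ = 4.1859, so q_3 = (-0.7342, -0.4949, -0.2592, 0.2588, -0.2861).
q_1·c_4 = 0.4423·1 + 0.1474·(-1) + (-0.2949)·2 + 0.5898·3 + (-0.5898)·(-3) = 3.2437; q_2·c_4 = (-0.2442)·1 + 0.5643·(-1) + (-0.7411)·2 + (-0.0674)·3 + 0.2611·(-3) = -3.2761; q_3·c_4 = (-0.7342)·1 + (-0.4949)·(-1) + (-0.2592)·2 + 0.2588·3 + (-0.2861)·(-3) = 0.8769.
u_4 = c_4 − 3.2437·q_1 + 3.2761·q_2 − 0.8769·q_3 = (-0.5911, 0.8043, 0.7558, 0.6393, 0.0192).
‖u_4‖ = 1.4059, so q_4 = (-0.4204, 0.5721, 0.5376, 0.4547, 0.0136).
Qᵀb = (-0.5898, -1.4822, 0.4373, -1.6547).
Back-substitute: x_4 = -1.6547/1.4059 = -1.1769.
x_3 = (0.4373 − 0.8769·(-1.1769))/4.1859 = 0.3510.
x_2 = (-1.4822 − 0.5895·0.3510 + 3.2761·(-1.1769))/5.1626 = -1.0740.
x_1 = (-0.5898 − 0.5898·(-1.0740) + 1.7693·0.3510 − 3.2437·(-1.1769))/6.7823 = 0.6609.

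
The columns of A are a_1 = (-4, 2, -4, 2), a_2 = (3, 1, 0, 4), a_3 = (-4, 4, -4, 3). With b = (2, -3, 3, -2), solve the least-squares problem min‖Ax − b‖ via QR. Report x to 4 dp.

a_1 = (-4, 2, -4, 2); ‖a_1‖ = 6.3246, so q_1 = (-0.6325, 0.3162, -0.6325, 0.3162).
q_1·a_2 = (-0.6325)·3 + 0.3162·1 + (-0.6325)·0 + 0.3162·4 = -0.3162.
u_2 = a_2 + 0.3162·q_1 = (2.8000, 1.1000, -0.2000, 4.1000).
‖u_2‖ = 5.0892, so q_2 = (0.5502, 0.2161, -0.0393, 0.8056).
q_1·a_3 = (-0.6325)·(-4) + 0.3162·4 + (-0.6325)·(-4) + 0.3162·3 = 7.2732; q_2·a_3 = 0.5502·(-4) + 0.2161·4 + (-0.0393)·(-4) + 0.8056·3 = 1.2379.
u_3 = a_3 − 7.2732·q_1 − 1.2379·q_2 = (-0.0811, 1.4324, 0.6486, -0.2973).
‖u_3‖ = 1.6024, so q_3 = (-0.0506, 0.8939, 0.4048, -0.1855).
Qᵀb = (-4.7434, -1.2772, -1.1976).
Back-substitute: x_3 = -1.1976/1.6024 = -0.7474.
x_2 = (-1.2772 − 1.2379·(-0.7474))/5.0892 = -0.0692.
x_1 = (-4.7434 + 0.3162·(-0.0692) − 7.2732·(-0.7474))/6.3246 = 0.1060.

x = (0.1060, -0.0692, -0.7474)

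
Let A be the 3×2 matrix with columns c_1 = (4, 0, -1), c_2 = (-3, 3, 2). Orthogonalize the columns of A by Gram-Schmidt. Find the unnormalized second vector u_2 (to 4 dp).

u_2 = (0.2941, 3.0000, 1.1765)

c_1 = (4, 0, -1); ‖c_1‖ = 4.1231, so q_1 = (0.9701, 0.0000, -0.2425).
q_1·c_2 = 0.9701·(-3) + 0.0000·3 + (-0.2425)·2 = -3.3955.
u_2 = c_2 + 3.3955·q_1 = (0.2941, 3.0000, 1.1765).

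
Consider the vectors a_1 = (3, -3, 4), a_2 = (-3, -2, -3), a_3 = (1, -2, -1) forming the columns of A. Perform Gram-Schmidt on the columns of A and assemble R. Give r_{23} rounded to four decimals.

r_{23} = 1.5823

a_1 = (3, -3, 4); ‖a_1‖ = 5.8310, so e_1 = (0.5145, -0.5145, 0.6860).
e_1·a_2 = 0.5145·(-3) + (-0.5145)·(-2) + 0.6860·(-3) = -2.5725.
u_2 = a_2 + 2.5725·e_1 = (-1.6765, -3.3235, -1.2353).
‖u_2‖ = 3.9220, so e_2 = (-0.4274, -0.8474, -0.3150).
r_{23} = e_2·a_3 = 1.5823.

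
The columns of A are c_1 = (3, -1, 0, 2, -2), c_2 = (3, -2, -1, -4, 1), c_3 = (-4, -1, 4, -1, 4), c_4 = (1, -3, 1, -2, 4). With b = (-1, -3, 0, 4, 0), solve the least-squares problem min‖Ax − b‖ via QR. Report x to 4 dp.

x = (0.4341, -1.2756, -0.4077, 1.1831)

c_1 = (3, -1, 0, 2, -2); ‖c_1‖ = 4.2426, so q_1 = (0.7071, -0.2357, 0.0000, 0.4714, -0.4714).
q_1·c_2 = 0.7071·3 + (-0.2357)·(-2) + 0.0000·(-1) + 0.4714·(-4) + (-0.4714)·1 = 0.2357.
u_2 = c_2 − 0.2357·q_1 = (2.8333, -1.9444, -1.0000, -4.1111, 1.1111).
‖u_2‖ = 5.5628, so q_2 = (0.5093, -0.3495, -0.1798, -0.7390, 0.1997).
q_1·c_3 = 0.7071·(-4) + (-0.2357)·(-1) + 0.0000·4 + 0.4714·(-1) + (-0.4714)·4 = -4.9497; q_2·c_3 = 0.5093·(-4) + (-0.3495)·(-1) + (-0.1798)·4 + (-0.7390)·(-1) + 0.1997·4 = -0.8689.
u_3 = c_3 + 4.9497·q_1 + 0.8689·q_2 = (-0.0575, -2.4704, 3.8438, 0.6912, 1.8402).
‖u_3‖ = 4.9744, so q_3 = (-0.0115, -0.4966, 0.7727, 0.1390, 0.3699).
q_1·c_4 = 0.7071·1 + (-0.2357)·(-3) + 0.0000·1 + 0.4714·(-2) + (-0.4714)·4 = -1.4142; q_2·c_4 = 0.5093·1 + (-0.3495)·(-3) + (-0.1798)·1 + (-0.7390)·(-2) + 0.1997·4 = 3.6553; q_3·c_4 = (-0.0115)·1 + (-0.4966)·(-3) + 0.7727·1 + 0.1390·(-2) + 0.3699·4 = 3.4528.
u_4 = c_4 + 1.4142·q_1 − 3.6553·q_2 − 3.4528·q_3 = (0.1781, -0.3409, -1.0110, 0.8883, 1.3259).
‖u_4‖ = 1.9280, so q_4 = (0.0924, -0.1768, -0.5244, 0.4607, 0.6877).
Qᵀb = (1.8856, -2.4169, 2.0572, 2.2810).
Back-substitute: x_4 = 2.2810/1.9280 = 1.1831.
x_3 = (2.0572 − 3.4528·1.1831)/4.9744 = -0.4077.
x_2 = (-2.4169 + 0.8689·(-0.4077) − 3.6553·1.1831)/5.5628 = -1.2756.
x_1 = (1.8856 − 0.2357·(-1.2756) + 4.9497·(-0.4077) + 1.4142·1.1831)/4.2426 = 0.4341.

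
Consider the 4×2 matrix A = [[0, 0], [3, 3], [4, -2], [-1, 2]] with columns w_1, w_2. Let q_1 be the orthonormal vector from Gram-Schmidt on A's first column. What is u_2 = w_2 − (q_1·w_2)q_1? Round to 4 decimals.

u_2 = (0.0000, 3.1154, -1.8462, 1.9615)

w_1 = (0, 3, 4, -1); ‖w_1‖ = 5.0990, so q_1 = (0.0000, 0.5883, 0.7845, -0.1961).
q_1·w_2 = 0.0000·0 + 0.5883·3 + 0.7845·(-2) + (-0.1961)·2 = -0.1961.
u_2 = w_2 + 0.1961·q_1 = (0.0000, 3.1154, -1.8462, 1.9615).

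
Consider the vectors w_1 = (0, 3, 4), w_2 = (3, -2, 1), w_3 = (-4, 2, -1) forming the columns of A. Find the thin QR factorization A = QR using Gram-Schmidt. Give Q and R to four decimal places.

Q = [[0.0000, 0.8064, -0.5914], [0.6000, -0.4731, -0.6451], [0.8000, 0.3548, 0.4838]], R = [[5.0000, -0.4000, 0.4000], [0.0000, 3.7202, -4.5266], [0.0000, 0.0000, 0.5914]]

e_1 = w_1/‖w_1‖ = (0, 3, 4)/5.0000 = (0.0000, 0.6000, 0.8000).
r_{12} = e_1·w_2 = -0.4000.
u_2 = w_2 + 0.4000·e_1 = (3.0000, -1.7600, 1.3200).
‖u_2‖ = 3.7202, so e_2 = (0.8064, -0.4731, 0.3548).
r_{13} = e_1·w_3 = 0.4000; r_{23} = e_2·w_3 = -4.5266.
u_3 = w_3 − 0.4000·e_1 + 4.5266·e_2 = (-0.3497, -0.3815, 0.2861).
‖u_3‖ = 0.5914, so e_3 = (-0.5914, -0.6451, 0.4838).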